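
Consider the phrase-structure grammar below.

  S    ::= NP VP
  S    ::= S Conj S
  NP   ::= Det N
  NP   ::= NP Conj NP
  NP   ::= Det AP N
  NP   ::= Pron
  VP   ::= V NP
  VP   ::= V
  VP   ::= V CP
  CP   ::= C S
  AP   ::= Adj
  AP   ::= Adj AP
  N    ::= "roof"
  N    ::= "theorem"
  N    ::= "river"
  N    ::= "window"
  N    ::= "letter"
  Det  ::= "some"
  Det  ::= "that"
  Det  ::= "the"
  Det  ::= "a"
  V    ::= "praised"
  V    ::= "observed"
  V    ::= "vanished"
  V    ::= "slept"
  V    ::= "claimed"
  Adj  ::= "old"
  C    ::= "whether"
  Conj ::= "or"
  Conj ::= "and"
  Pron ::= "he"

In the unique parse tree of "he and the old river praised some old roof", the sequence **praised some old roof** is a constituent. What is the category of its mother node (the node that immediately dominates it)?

S

[S [NP [NP [Pron he]] [Conj and] [NP [Det the] [AP [Adj old]] [N river]]] [VP [V praised] [NP [Det some] [AP [Adj old]] [N roof]]]]
The span 'praised some old roof' is the VP node built by VP → V NP.
Its mother is the S built by S → NP VP.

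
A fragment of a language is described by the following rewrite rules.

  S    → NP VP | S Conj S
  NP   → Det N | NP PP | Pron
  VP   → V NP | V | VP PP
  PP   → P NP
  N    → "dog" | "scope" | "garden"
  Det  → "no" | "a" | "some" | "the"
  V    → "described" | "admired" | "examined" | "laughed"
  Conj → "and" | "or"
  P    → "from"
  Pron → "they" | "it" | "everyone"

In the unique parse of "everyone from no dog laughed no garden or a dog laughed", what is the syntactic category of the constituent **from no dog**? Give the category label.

PP

[S [S [NP [NP [Pron everyone]] [PP [P from] [NP [Det no] [N dog]]]] [VP [V laughed] [NP [Det no] [N garden]]]] [Conj or] [S [NP [Det a] [N dog]] [VP [V laughed]]]]
The span 'from no dog' is the PP node built by PP → P NP.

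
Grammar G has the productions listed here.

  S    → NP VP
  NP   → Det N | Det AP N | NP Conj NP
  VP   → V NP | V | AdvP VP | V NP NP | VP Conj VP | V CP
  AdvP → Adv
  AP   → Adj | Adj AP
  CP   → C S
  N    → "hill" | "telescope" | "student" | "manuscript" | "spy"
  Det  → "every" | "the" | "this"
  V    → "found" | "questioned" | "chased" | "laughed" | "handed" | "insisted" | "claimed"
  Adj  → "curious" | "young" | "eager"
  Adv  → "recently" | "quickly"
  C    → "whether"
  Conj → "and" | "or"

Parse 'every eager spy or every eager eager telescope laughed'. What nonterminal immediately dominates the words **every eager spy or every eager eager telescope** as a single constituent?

NP

S
  NP
    NP
      Det: every
      AP
        Adj: eager
      N: spy
    Conj: or
    NP
      Det: every
      AP
        Adj: eager
        AP
          Adj: eager
      N: telescope
  VP
    V: laughed
The span 'every eager spy or every eager eager telescope' is the NP node built by NP → NP Conj NP.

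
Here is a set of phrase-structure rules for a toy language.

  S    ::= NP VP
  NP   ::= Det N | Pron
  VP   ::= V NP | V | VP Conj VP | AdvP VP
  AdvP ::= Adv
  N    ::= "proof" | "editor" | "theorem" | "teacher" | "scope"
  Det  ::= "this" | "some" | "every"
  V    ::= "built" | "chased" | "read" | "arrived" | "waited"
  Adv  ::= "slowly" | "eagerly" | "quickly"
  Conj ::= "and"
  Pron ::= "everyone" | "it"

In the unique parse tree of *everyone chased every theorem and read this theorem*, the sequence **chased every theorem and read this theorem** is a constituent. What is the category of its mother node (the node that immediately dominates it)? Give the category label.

S

[S [NP [Pron everyone]] [VP [VP [V chased] [NP [Det every] [N theorem]]] [Conj and] [VP [V read] [NP [Det this] [N theorem]]]]]
The span 'chased every theorem and read this theorem' is the VP node built by VP → VP Conj VP.
Its mother is the S built by S → NP VP.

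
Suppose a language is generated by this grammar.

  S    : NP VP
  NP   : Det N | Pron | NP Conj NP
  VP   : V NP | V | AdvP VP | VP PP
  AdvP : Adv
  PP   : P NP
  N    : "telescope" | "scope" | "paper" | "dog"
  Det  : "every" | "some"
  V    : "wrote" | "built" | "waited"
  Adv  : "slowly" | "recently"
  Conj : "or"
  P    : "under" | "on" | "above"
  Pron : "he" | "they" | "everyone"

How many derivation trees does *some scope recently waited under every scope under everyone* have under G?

3

Two of the 3 distinct bracketings:
[S [NP [Det some] [N scope]] [VP [AdvP [Adv recently]] [VP [VP [VP [V waited]] [PP [P under] [NP [Det every] [N scope]]]] [PP [P under] [NP [Pron everyone]]]]]]
[S [NP [Det some] [N scope]] [VP [VP [AdvP [Adv recently]] [VP [VP [V waited]] [PP [P under] [NP [Det every] [N scope]]]]] [PP [P under] [NP [Pron everyone]]]]]
The trees differ in how a recursive rule is bracketed over the same span.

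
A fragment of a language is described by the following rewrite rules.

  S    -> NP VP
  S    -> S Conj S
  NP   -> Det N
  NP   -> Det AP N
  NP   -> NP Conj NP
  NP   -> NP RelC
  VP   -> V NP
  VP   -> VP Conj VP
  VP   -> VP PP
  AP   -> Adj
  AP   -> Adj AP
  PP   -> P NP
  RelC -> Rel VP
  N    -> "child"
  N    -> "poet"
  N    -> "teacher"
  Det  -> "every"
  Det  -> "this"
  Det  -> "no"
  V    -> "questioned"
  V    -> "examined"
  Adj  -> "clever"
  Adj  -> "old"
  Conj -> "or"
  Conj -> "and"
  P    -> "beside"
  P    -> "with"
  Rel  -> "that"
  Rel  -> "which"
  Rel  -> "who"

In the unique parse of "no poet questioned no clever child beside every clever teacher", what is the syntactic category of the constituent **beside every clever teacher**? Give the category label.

PP

[S [NP [Det no] [N poet]] [VP [VP [V questioned] [NP [Det no] [AP [Adj clever]] [N child]]] [PP [P beside] [NP [Det every] [AP [Adj clever]] [N teacher]]]]]
The span 'beside every clever teacher' is the PP node built by PP → P NP.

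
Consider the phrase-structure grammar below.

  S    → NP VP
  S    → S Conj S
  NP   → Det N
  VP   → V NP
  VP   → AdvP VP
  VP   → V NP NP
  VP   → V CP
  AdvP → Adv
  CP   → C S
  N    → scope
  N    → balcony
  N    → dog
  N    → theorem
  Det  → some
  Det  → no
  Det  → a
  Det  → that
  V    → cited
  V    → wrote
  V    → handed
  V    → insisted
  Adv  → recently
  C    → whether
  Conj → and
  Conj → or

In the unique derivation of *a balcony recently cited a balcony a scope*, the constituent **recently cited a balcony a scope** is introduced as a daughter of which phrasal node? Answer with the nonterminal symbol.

S

S
  NP
    Det: a
    N: balcony
  VP
    AdvP
      Adv: recently
    VP
      V: cited
      NP
        Det: a
        N: balcony
      NP
        Det: a
        N: scope
The span 'recently cited a balcony a scope' is the VP node built by VP → AdvP VP.
Its mother is the S built by S → NP VP.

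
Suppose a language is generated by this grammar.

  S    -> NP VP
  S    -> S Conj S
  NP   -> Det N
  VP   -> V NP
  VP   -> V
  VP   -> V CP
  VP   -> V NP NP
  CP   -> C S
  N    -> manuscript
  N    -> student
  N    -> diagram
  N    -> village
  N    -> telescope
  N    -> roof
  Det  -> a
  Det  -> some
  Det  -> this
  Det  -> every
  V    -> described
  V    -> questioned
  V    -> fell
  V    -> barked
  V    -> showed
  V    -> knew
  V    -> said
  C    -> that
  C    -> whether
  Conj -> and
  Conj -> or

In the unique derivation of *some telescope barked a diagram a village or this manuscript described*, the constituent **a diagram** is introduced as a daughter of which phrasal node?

VP

S
  S
    NP
      Det: some
      N: telescope
    VP
      V: barked
      NP
        Det: a
        N: diagram
      NP
        Det: a
        N: village
  Conj: or
  S
    NP
      Det: this
      N: manuscript
    VP
      V: described
The span 'a diagram' is the NP node built by NP → Det N.
Its mother is the VP built by VP → V NP NP.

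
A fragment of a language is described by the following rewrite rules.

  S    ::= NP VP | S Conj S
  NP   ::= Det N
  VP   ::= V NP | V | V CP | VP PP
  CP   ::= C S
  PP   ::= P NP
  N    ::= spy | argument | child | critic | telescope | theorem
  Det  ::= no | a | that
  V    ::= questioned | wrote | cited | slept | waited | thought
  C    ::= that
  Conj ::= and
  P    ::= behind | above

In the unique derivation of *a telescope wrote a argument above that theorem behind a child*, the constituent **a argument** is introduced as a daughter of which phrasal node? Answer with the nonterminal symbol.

VP

[S [NP [Det a] [N telescope]] [VP [VP [VP [V wrote] [NP [Det a] [N argument]]] [PP [P above] [NP [Det that] [N theorem]]]] [PP [P behind] [NP [Det a] [N child]]]]]
The span 'a argument' is the NP node built by NP → Det N.
Its mother is the VP built by VP → V NP.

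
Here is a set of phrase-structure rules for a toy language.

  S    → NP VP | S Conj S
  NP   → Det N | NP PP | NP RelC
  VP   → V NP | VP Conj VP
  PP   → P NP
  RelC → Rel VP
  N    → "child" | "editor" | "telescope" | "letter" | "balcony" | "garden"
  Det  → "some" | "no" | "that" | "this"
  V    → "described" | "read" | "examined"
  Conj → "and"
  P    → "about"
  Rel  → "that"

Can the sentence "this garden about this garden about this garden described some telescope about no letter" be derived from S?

[S [NP [NP [Det this] [N garden]] [PP [P about] [NP [NP [Det this] [N garden]] [PP [P about] [NP [Det this] [N garden]]]]]] [VP [V described] [NP [NP [Det some] [N telescope]] [PP [P about] [NP [Det no] [N letter]]]]]]
Every word is introduced by a lexical rule and the phrasal rules combine the resulting categories into a single S.

Grammatical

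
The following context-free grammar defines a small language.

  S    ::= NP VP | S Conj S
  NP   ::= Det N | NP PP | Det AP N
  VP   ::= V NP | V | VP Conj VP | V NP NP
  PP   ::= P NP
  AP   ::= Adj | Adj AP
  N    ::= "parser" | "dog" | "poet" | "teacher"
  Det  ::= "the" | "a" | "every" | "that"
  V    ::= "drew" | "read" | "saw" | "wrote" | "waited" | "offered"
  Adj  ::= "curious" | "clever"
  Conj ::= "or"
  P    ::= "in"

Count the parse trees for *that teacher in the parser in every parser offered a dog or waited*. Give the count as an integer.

The two bracketings:
[S [NP [NP [Det that] [N teacher]] [PP [P in] [NP [NP [Det the] [N parser]] [PP [P in] [NP [Det every] [N parser]]]]]] [VP [VP [V offered] [NP [Det a] [N dog]]] [Conj or] [VP [V waited]]]]
[S [NP [NP [NP [Det that] [N teacher]] [PP [P in] [NP [Det the] [N parser]]]] [PP [P in] [NP [Det every] [N parser]]]] [VP [VP [V offered] [NP [Det a] [N dog]]] [Conj or] [VP [V waited]]]]
The trees differ in how a recursive rule is bracketed over the same span.

2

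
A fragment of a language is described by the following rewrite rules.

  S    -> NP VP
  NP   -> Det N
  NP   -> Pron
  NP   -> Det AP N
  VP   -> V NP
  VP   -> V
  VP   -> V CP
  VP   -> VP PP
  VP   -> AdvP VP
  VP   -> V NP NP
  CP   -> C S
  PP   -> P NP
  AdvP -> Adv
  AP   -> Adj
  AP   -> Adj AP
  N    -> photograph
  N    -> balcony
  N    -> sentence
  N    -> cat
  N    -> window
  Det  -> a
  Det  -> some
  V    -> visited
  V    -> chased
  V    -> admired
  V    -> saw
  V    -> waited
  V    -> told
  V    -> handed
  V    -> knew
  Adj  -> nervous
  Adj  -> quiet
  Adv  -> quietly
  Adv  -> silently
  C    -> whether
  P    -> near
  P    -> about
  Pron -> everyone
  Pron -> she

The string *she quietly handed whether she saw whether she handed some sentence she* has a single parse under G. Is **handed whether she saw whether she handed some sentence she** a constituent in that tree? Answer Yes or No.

[S [NP [Pron she]] [VP [AdvP [Adv quietly]] [VP [V handed] [CP [C whether] [S [NP [Pron she]] [VP [V saw] [CP [C whether] [S [NP [Pron she]] [VP [V handed] [NP [Det some] [N sentence]] [NP [Pron she]]]]]]]]]]]
The words 'handed whether she saw whether she handed some sentence she' are exhaustively dominated by a single VP node (built by VP → V CP), so they form a constituent.

Yes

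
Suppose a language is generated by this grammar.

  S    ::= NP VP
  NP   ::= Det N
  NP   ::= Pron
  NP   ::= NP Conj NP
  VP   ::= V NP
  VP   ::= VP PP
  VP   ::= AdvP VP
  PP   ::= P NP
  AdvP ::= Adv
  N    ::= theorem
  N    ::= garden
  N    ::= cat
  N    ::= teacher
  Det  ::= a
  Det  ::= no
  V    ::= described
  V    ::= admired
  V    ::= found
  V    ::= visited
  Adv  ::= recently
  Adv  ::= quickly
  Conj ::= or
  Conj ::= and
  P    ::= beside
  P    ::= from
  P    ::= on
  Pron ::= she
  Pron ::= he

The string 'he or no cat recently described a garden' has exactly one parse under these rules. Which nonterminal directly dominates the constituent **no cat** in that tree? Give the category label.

[S [NP [NP [Pron he]] [Conj or] [NP [Det no] [N cat]]] [VP [AdvP [Adv recently]] [VP [V described] [NP [Det a] [N garden]]]]]
The span 'no cat' is the NP node built by NP → Det N.
Its mother is the NP built by NP → NP Conj NP.

NP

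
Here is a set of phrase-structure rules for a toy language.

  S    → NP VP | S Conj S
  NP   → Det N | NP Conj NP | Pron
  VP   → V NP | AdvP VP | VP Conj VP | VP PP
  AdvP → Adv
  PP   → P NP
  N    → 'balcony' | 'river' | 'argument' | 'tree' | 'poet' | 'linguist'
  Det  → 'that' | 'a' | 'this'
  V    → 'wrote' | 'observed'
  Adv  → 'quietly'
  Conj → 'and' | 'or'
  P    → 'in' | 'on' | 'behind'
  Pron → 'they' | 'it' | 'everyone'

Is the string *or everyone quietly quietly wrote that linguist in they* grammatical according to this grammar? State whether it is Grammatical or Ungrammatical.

Ungrammatical

For S → NP VP, no prefix of the string parses as an NP. The alternative S rule S → S Conj S likewise has no satisfying split.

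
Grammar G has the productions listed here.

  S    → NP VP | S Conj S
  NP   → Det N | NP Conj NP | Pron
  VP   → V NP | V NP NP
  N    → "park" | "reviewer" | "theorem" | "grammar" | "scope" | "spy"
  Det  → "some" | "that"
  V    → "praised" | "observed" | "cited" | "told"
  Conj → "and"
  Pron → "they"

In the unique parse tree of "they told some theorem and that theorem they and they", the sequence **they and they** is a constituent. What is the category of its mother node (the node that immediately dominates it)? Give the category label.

VP

[S [NP [Pron they]] [VP [V told] [NP [NP [Det some] [N theorem]] [Conj and] [NP [Det that] [N theorem]]] [NP [NP [Pron they]] [Conj and] [NP [Pron they]]]]]
The span 'they and they' is the NP node built by NP → NP Conj NP.
Its mother is the VP built by VP → V NP NP.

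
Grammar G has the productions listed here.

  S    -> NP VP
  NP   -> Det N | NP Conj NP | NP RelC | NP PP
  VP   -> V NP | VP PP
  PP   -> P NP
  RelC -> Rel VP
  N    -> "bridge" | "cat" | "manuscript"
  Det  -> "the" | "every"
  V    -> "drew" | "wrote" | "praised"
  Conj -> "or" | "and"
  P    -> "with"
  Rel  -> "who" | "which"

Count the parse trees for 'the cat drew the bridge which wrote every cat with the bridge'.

Two of the 4 distinct bracketings:
[S [NP [Det the] [N cat]] [VP [V drew] [NP [NP [Det the] [N bridge]] [RelC [Rel which] [VP [V wrote] [NP [NP [Det every] [N cat]] [PP [P with] [NP [Det the] [N bridge]]]]]]]]]
[S [NP [Det the] [N cat]] [VP [V drew] [NP [NP [Det the] [N bridge]] [RelC [Rel which] [VP [VP [V wrote] [NP [Det every] [N cat]]] [PP [P with] [NP [Det the] [N bridge]]]]]]]]
The difference turns on whether NP → NP PP is used at the relevant span, versus an alternative expansion of NP.

4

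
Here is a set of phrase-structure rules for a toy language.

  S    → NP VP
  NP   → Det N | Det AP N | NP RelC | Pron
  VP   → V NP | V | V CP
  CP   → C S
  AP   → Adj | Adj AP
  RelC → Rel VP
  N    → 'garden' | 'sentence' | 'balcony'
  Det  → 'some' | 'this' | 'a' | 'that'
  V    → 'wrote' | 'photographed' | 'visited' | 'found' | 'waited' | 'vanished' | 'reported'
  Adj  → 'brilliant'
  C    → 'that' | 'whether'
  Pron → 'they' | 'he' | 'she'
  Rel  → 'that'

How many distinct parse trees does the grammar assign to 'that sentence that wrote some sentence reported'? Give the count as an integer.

1

[S [NP [NP [Det that] [N sentence]] [RelC [Rel that] [VP [V wrote] [NP [Det some] [N sentence]]]]] [VP [V reported]]]
No rule offers an alternative attachment or grouping for any span, so this is the only derivation.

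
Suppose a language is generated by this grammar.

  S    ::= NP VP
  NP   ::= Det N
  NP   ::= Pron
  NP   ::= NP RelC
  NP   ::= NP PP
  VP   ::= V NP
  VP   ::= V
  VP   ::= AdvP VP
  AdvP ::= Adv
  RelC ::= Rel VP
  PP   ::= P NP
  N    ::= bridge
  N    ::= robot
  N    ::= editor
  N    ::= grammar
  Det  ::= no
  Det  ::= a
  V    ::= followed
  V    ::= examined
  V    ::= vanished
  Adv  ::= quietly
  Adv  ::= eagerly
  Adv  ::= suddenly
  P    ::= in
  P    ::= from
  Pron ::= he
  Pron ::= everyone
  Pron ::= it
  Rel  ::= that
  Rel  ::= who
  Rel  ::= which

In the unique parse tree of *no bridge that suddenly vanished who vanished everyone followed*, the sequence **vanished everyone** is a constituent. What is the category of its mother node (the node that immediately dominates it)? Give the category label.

RelC

S
  NP
    NP
      NP
        Det: no
        N: bridge
      RelC
        Rel: that
        VP
          AdvP
            Adv: suddenly
          VP
            V: vanished
    RelC
      Rel: who
      VP
        V: vanished
        NP
          Pron: everyone
  VP
    V: followed
The span 'vanished everyone' is the VP node built by VP → V NP.
Its mother is the RelC built by RelC → Rel VP.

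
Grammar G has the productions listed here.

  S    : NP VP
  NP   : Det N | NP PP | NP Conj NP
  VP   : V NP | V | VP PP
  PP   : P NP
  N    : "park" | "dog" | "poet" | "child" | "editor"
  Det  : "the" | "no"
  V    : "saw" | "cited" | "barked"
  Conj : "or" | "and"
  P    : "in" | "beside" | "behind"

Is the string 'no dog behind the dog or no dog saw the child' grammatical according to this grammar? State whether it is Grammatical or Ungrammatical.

Grammatical

[S [NP [NP [Det no] [N dog]] [PP [P behind] [NP [NP [Det the] [N dog]] [Conj or] [NP [Det no] [N dog]]]]] [VP [V saw] [NP [Det the] [N child]]]]
Each bracket corresponds to one application of a listed rule, so the string is derivable from S.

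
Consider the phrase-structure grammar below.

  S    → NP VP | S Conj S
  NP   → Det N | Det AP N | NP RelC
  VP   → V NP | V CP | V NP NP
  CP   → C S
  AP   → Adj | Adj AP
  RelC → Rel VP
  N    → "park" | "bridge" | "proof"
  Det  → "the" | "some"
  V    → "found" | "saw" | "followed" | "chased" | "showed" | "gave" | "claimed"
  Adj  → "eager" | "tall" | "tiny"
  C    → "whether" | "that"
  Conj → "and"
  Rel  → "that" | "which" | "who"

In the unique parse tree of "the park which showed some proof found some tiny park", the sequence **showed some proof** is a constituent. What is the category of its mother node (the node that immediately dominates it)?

S
  NP
    NP
      Det: the
      N: park
    RelC
      Rel: which
      VP
        V: showed
        NP
          Det: some
          N: proof
  VP
    V: found
    NP
      Det: some
      AP
        Adj: tiny
      N: park
The span 'showed some proof' is the VP node built by VP → V NP.
Its mother is the RelC built by RelC → Rel VP.

RelC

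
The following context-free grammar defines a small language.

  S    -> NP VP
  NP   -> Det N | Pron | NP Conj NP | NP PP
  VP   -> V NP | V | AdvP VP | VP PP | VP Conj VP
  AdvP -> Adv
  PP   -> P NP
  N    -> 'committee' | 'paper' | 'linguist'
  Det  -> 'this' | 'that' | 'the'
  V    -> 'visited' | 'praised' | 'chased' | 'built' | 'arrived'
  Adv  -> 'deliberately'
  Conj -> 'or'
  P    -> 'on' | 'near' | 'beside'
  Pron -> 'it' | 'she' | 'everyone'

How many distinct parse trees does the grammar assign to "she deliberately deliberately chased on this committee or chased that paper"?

Two of the 6 distinct bracketings:
[S [NP [Pron she]] [VP [AdvP [Adv deliberately]] [VP [AdvP [Adv deliberately]] [VP [VP [VP [V chased]] [PP [P on] [NP [Det this] [N committee]]]] [Conj or] [VP [V chased] [NP [Det that] [N paper]]]]]]]
[S [NP [Pron she]] [VP [AdvP [Adv deliberately]] [VP [VP [AdvP [Adv deliberately]] [VP [VP [V chased]] [PP [P on] [NP [Det this] [N committee]]]]] [Conj or] [VP [V chased] [NP [Det that] [N paper]]]]]]
The trees differ in how a recursive rule is bracketed over the same span.

6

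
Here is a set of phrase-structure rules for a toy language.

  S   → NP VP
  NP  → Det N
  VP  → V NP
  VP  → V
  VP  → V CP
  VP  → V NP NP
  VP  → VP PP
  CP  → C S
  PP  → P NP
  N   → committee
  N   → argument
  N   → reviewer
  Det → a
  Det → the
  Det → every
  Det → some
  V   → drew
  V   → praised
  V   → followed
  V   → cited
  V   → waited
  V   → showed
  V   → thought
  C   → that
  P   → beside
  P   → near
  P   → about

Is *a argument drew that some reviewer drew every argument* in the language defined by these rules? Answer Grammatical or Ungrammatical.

S
  NP
    Det: a
    N: argument
  VP
    V: drew
    CP
      C: that
      S
        NP
          Det: some
          N: reviewer
        VP
          V: drew
          NP
            Det: every
            N: argument
Every word is introduced by a lexical rule and the phrasal rules combine the resulting categories into a single S.

Grammatical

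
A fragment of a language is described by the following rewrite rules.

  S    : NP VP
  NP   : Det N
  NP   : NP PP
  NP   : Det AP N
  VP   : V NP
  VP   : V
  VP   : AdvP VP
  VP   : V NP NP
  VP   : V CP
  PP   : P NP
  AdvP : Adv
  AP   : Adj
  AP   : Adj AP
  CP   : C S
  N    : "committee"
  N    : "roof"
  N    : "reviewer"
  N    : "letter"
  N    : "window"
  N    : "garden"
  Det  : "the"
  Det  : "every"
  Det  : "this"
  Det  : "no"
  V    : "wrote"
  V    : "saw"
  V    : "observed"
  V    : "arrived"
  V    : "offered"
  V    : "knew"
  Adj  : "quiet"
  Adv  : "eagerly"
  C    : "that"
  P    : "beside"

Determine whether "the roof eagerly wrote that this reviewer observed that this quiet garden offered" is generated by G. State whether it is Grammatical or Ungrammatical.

S
  NP
    Det: the
    N: roof
  VP
    AdvP
      Adv: eagerly
    VP
      V: wrote
      CP
        C: that
        S
          NP
            Det: this
            N: reviewer
          VP
            V: observed
            CP
              C: that
              S
                NP
                  Det: this
                  AP
                    Adj: quiet
                  N: garden
                VP
                  V: offered
Every word is introduced by a lexical rule and the phrasal rules combine the resulting categories into a single S.

Grammatical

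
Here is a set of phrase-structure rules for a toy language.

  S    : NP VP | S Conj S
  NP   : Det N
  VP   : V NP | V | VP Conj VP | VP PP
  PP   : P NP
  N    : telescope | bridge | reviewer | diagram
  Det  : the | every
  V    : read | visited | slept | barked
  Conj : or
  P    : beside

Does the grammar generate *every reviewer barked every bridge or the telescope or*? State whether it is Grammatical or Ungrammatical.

Ungrammatical

For S → NP VP, the only prefix that parses as NP is 'every reviewer', but the remainder 'barked every bridge or the telescope or' is not a VP under these rules. The alternative S rule S → S Conj S likewise has no satisfying split.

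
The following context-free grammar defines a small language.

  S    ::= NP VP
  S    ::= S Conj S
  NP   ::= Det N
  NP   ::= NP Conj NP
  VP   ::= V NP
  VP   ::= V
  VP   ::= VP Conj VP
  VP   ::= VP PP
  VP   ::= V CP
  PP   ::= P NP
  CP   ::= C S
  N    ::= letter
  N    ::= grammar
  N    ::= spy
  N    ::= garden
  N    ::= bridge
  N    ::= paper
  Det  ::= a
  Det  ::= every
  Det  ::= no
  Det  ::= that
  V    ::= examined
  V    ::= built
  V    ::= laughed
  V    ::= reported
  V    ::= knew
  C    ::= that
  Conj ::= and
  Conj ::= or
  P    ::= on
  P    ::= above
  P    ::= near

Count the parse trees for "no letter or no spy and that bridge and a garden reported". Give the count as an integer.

Two of the 5 distinct bracketings:
[S [NP [NP [Det no] [N letter]] [Conj or] [NP [NP [Det no] [N spy]] [Conj and] [NP [NP [Det that] [N bridge]] [Conj and] [NP [Det a] [N garden]]]]] [VP [V reported]]]
[S [NP [NP [Det no] [N letter]] [Conj or] [NP [NP [NP [Det no] [N spy]] [Conj and] [NP [Det that] [N bridge]]] [Conj and] [NP [Det a] [N garden]]]] [VP [V reported]]]
The trees differ in how a recursive rule is bracketed over the same span.

5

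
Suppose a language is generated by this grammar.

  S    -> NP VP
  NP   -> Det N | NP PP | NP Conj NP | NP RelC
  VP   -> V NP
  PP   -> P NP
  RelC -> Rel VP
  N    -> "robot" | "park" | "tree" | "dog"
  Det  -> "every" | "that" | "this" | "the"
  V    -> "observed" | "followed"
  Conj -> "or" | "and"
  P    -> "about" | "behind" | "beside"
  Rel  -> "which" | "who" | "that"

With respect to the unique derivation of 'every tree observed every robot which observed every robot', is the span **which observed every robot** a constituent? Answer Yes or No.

Yes

[S [NP [Det every] [N tree]] [VP [V observed] [NP [NP [Det every] [N robot]] [RelC [Rel which] [VP [V observed] [NP [Det every] [N robot]]]]]]]
The words 'which observed every robot' are exhaustively dominated by a single RelC node (built by RelC → Rel VP), so they form a constituent.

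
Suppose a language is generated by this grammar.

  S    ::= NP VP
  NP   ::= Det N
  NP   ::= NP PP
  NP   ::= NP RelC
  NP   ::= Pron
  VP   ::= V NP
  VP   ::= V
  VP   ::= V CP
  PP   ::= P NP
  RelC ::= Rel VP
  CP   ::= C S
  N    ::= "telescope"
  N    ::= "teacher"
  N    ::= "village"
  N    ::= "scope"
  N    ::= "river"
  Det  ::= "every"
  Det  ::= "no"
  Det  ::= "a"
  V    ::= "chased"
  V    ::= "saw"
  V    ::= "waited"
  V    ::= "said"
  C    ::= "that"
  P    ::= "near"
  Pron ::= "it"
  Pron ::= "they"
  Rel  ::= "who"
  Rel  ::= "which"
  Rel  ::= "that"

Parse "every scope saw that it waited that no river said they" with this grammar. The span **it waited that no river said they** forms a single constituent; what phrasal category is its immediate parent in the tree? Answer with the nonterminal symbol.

CP

S
  NP
    Det: every
    N: scope
  VP
    V: saw
    CP
      C: that
      S
        NP
          Pron: it
        VP
          V: waited
          CP
            C: that
            S
              NP
                Det: no
                N: river
              VP
                V: said
                NP
                  Pron: they
The span 'it waited that no river said they' is the S node built by S → NP VP.
Its mother is the CP built by CP → C S.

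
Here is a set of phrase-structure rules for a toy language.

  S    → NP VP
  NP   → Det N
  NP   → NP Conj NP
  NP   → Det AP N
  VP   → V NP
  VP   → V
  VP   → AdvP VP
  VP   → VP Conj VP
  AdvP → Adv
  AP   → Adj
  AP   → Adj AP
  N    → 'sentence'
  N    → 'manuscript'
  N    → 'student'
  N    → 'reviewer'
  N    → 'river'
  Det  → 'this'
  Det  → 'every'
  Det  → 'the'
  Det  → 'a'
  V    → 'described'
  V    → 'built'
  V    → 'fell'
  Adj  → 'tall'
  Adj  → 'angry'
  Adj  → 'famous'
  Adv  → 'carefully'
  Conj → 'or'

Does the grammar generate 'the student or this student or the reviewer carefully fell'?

[S [NP [NP [Det the] [N student]] [Conj or] [NP [NP [Det this] [N student]] [Conj or] [NP [Det the] [N reviewer]]]] [VP [AdvP [Adv carefully]] [VP [V fell]]]]
The bracketing above is licensed at every node by one of the given productions, with S at the root.

Grammatical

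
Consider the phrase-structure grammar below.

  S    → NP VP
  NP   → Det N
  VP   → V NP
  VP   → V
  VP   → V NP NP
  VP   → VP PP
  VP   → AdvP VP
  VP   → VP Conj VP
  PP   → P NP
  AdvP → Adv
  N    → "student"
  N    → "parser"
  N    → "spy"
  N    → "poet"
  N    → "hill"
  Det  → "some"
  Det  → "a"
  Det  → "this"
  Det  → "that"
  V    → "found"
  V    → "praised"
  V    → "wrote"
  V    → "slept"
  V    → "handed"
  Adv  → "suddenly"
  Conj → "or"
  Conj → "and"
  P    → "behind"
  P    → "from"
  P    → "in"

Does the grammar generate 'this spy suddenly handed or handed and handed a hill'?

Grammatical

[S [NP [Det this] [N spy]] [VP [AdvP [Adv suddenly]] [VP [VP [V handed]] [Conj or] [VP [VP [V handed]] [Conj and] [VP [V handed] [NP [Det a] [N hill]]]]]]]
Every word is introduced by a lexical rule and the phrasal rules combine the resulting categories into a single S.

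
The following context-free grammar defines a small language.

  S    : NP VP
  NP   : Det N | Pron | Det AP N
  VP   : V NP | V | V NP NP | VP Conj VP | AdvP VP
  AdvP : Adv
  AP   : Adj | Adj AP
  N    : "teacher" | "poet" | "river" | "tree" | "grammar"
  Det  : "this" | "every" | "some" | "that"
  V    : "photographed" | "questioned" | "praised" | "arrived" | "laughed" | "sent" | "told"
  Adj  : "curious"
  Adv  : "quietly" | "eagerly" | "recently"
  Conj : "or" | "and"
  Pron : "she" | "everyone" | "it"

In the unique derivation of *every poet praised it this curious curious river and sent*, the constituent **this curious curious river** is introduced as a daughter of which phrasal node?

VP

[S [NP [Det every] [N poet]] [VP [VP [V praised] [NP [Pron it]] [NP [Det this] [AP [Adj curious] [AP [Adj curious]]] [N river]]] [Conj and] [VP [V sent]]]]
The span 'this curious curious river' is the NP node built by NP → Det AP N.
Its mother is the VP built by VP → V NP NP.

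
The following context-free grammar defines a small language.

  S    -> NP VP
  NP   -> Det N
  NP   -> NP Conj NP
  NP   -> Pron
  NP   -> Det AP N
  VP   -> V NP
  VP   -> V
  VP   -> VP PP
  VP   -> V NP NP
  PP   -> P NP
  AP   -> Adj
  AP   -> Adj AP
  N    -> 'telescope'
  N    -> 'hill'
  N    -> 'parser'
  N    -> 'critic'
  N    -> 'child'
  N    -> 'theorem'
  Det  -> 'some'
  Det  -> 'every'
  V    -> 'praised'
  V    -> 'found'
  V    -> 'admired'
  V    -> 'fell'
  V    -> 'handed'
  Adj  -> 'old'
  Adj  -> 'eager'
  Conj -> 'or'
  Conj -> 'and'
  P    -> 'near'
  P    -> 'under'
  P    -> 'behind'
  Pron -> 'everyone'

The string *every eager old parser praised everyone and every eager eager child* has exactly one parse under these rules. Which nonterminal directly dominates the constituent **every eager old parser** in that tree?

S

S
  NP
    Det: every
    AP
      Adj: eager
      AP
        Adj: old
    N: parser
  VP
    V: praised
    NP
      NP
        Pron: everyone
      Conj: and
      NP
        Det: every
        AP
          Adj: eager
          AP
            Adj: eager
        N: child
The span 'every eager old parser' is the NP node built by NP → Det AP N.
Its mother is the S built by S → NP VP.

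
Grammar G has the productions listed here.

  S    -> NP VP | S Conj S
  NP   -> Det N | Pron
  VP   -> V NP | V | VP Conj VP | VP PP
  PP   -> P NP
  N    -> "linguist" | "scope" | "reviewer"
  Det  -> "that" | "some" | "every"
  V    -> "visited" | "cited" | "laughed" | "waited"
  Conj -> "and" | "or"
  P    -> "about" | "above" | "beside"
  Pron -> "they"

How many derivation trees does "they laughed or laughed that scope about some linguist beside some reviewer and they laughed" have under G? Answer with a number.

Two of the 3 distinct bracketings:
[S [S [NP [Pron they]] [VP [VP [V laughed]] [Conj or] [VP [VP [VP [V laughed] [NP [Det that] [N scope]]] [PP [P about] [NP [Det some] [N linguist]]]] [PP [P beside] [NP [Det some] [N reviewer]]]]]] [Conj and] [S [NP [Pron they]] [VP [V laughed]]]]
[S [S [NP [Pron they]] [VP [VP [VP [V laughed]] [Conj or] [VP [VP [V laughed] [NP [Det that] [N scope]]] [PP [P about] [NP [Det some] [N linguist]]]]] [PP [P beside] [NP [Det some] [N reviewer]]]]] [Conj and] [S [NP [Pron they]] [VP [V laughed]]]]
The trees differ in how a recursive rule is bracketed over the same span.

3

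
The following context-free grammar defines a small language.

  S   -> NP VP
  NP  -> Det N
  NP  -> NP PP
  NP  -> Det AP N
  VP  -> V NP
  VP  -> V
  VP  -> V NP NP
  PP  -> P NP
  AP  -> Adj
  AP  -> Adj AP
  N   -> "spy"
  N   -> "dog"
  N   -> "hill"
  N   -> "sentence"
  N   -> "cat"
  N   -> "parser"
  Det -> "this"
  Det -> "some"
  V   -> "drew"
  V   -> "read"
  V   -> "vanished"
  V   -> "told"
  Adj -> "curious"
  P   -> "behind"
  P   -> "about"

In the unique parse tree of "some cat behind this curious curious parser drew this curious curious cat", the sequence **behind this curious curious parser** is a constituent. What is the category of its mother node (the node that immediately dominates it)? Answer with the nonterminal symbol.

S
  NP
    NP
      Det: some
      N: cat
    PP
      P: behind
      NP
        Det: this
        AP
          Adj: curious
          AP
            Adj: curious
        N: parser
  VP
    V: drew
    NP
      Det: this
      AP
        Adj: curious
        AP
          Adj: curious
      N: cat
The span 'behind this curious curious parser' is the PP node built by PP → P NP.
Its mother is the NP built by NP → NP PP.

NP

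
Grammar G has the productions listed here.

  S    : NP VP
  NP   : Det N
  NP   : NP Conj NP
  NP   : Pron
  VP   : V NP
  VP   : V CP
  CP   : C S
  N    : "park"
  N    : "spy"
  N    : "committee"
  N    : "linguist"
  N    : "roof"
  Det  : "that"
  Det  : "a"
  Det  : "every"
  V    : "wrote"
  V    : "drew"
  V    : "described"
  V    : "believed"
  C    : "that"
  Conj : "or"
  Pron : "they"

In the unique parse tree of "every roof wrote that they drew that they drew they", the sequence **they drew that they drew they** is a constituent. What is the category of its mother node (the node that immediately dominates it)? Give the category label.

[S [NP [Det every] [N roof]] [VP [V wrote] [CP [C that] [S [NP [Pron they]] [VP [V drew] [CP [C that] [S [NP [Pron they]] [VP [V drew] [NP [Pron they]]]]]]]]]]
The span 'they drew that they drew they' is the S node built by S → NP VP.
Its mother is the CP built by CP → C S.

CP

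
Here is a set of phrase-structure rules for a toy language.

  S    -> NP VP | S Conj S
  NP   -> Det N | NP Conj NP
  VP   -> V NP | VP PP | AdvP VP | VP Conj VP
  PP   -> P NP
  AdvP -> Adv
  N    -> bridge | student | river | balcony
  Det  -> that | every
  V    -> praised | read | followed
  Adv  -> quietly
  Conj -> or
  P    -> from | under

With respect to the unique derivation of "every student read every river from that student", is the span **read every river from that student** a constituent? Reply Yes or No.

Yes

[S [NP [Det every] [N student]] [VP [VP [V read] [NP [Det every] [N river]]] [PP [P from] [NP [Det that] [N student]]]]]
The words 'read every river from that student' are exhaustively dominated by a single VP node (built by VP → VP PP), so they form a constituent.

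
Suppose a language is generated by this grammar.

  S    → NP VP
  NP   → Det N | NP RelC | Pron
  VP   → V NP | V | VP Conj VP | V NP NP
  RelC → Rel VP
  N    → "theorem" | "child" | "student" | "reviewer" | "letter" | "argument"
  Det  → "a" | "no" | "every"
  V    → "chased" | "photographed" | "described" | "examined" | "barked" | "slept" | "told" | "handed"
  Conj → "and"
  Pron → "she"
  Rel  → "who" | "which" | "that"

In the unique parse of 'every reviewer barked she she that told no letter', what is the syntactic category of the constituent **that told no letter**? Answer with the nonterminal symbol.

[S [NP [Det every] [N reviewer]] [VP [V barked] [NP [Pron she]] [NP [NP [Pron she]] [RelC [Rel that] [VP [V told] [NP [Det no] [N letter]]]]]]]
The span 'that told no letter' is the RelC node built by RelC → Rel VP.

RelC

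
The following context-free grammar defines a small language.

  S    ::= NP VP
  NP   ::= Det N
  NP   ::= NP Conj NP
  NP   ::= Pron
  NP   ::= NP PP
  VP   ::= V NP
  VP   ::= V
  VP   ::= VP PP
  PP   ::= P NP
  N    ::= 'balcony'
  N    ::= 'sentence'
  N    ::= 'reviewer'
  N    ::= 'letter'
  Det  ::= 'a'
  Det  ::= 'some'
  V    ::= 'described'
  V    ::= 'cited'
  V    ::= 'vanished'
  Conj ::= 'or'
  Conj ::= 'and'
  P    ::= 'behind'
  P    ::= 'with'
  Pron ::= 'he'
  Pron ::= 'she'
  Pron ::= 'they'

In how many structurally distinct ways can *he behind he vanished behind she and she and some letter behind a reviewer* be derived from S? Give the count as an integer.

Two of the 7 distinct bracketings:
[S [NP [NP [Pron he]] [PP [P behind] [NP [Pron he]]]] [VP [VP [V vanished]] [PP [P behind] [NP [NP [Pron she]] [Conj and] [NP [NP [Pron she]] [Conj and] [NP [NP [Det some] [N letter]] [PP [P behind] [NP [Det a] [N reviewer]]]]]]]]]
[S [NP [NP [Pron he]] [PP [P behind] [NP [Pron he]]]] [VP [VP [V vanished]] [PP [P behind] [NP [NP [Pron she]] [Conj and] [NP [NP [NP [Pron she]] [Conj and] [NP [Det some] [N letter]]] [PP [P behind] [NP [Det a] [N reviewer]]]]]]]]
The trees differ in how a recursive rule is bracketed over the same span.

7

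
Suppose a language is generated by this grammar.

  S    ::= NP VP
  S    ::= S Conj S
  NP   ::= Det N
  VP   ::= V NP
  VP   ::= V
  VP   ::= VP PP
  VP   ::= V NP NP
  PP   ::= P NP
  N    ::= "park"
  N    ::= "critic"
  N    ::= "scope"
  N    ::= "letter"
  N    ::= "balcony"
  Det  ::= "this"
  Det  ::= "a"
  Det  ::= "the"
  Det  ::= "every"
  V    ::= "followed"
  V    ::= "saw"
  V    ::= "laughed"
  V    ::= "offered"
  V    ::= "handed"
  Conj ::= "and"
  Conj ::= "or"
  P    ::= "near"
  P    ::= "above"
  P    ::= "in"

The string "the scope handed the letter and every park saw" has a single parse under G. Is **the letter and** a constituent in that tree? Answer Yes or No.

[S [S [NP [Det the] [N scope]] [VP [V handed] [NP [Det the] [N letter]]]] [Conj and] [S [NP [Det every] [N park]] [VP [V saw]]]]
The smallest constituent containing 'the letter and' is the S spanning 'the scope handed the letter and every park saw'; no single node in the tree dominates exactly the given words.

No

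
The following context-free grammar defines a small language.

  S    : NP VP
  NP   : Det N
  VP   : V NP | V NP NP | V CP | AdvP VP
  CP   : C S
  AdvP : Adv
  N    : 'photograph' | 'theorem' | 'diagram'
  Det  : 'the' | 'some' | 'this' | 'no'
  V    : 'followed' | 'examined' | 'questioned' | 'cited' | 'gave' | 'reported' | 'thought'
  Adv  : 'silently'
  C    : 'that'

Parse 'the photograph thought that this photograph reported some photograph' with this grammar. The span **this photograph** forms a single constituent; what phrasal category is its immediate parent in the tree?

S

[S [NP [Det the] [N photograph]] [VP [V thought] [CP [C that] [S [NP [Det this] [N photograph]] [VP [V reported] [NP [Det some] [N photograph]]]]]]]
The span 'this photograph' is the NP node built by NP → Det N.
Its mother is the S built by S → NP VP.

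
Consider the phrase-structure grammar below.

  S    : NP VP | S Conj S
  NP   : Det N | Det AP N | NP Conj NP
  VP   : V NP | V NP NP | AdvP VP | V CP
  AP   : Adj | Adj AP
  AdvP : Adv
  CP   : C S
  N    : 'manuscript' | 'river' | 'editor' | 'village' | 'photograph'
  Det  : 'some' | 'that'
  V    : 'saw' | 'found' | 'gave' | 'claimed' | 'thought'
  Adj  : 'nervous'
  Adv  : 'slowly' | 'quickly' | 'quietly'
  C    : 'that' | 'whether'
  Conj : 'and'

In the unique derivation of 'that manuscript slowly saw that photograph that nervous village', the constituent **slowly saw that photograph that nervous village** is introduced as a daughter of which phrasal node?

[S [NP [Det that] [N manuscript]] [VP [AdvP [Adv slowly]] [VP [V saw] [NP [Det that] [N photograph]] [NP [Det that] [AP [Adj nervous]] [N village]]]]]
The span 'slowly saw that photograph that nervous village' is the VP node built by VP → AdvP VP.
Its mother is the S built by S → NP VP.

S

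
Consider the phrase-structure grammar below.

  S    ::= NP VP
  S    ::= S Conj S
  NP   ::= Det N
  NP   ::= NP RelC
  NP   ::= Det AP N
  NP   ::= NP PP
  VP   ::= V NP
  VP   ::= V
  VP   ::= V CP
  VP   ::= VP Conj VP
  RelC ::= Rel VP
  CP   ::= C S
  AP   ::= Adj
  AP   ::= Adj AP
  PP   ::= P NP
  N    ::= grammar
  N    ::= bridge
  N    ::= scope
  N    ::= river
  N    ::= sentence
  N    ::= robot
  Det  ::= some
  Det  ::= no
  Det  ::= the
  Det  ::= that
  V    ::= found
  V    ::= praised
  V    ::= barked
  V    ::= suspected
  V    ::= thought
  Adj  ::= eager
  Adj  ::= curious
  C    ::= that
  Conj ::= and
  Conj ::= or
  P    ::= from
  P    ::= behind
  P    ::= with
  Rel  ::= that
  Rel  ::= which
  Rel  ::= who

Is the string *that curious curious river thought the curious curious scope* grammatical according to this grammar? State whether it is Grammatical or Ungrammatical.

Grammatical

[S [NP [Det that] [AP [Adj curious] [AP [Adj curious]]] [N river]] [VP [V thought] [NP [Det the] [AP [Adj curious] [AP [Adj curious]]] [N scope]]]]
The bracketing above is licensed at every node by one of the given productions, with S at the root.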